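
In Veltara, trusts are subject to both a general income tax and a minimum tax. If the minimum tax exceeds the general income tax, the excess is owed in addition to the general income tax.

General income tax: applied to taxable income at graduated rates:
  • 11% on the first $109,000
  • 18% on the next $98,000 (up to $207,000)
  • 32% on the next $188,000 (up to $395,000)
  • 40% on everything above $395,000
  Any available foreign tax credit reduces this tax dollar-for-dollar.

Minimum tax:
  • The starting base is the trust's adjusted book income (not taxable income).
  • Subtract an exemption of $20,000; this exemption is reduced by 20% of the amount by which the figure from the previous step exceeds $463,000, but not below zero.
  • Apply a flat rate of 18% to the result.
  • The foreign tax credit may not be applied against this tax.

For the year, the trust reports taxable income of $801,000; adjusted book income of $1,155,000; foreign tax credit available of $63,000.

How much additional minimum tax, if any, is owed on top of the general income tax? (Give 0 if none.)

$18,710

Minimum tax:
  Base (adjusted book income): $1,155,000
  Exemption: 20% × ($1,155,000 − $463,000) = $138,400 ≥ $20,000, so the exemption is fully phased out
  Base: $1,155,000 − $0 = $1,155,000
  $1,155,000 × 18% = $207,900

General income tax:
  $109,000 × 11% = $11,990
  $98,000 × 18% = $17,640
  $188,000 × 32% = $60,160
  $406,000 × 40% = $162,400
  → $252,190
  Less foreign tax credit $63,000 → $189,190

Excess of minimum tax over general income tax: $207,900 − $189,190 = $18,710.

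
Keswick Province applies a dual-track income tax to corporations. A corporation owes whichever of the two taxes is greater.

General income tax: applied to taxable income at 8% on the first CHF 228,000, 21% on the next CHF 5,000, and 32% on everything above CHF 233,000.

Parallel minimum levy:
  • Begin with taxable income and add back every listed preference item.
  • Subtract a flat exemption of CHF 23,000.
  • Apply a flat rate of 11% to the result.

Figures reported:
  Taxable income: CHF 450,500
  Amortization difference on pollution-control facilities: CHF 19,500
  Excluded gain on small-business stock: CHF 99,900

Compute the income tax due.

General income tax:
  CHF 228,000 × 8% = CHF 18,240
  CHF 5,000 × 21% = CHF 1,050
  CHF 217,500 × 32% = CHF 69,600
  → CHF 88,890

Parallel minimum levy:
  Adjusted income: CHF 450,500 + CHF 19,500 + CHF 99,900 = CHF 569,900
  Less exemption CHF 23,000 → base CHF 546,900
  CHF 546,900 × 11% = CHF 60,159

CHF 88,890 > CHF 60,159, so the general income tax governs.

CHF 88,890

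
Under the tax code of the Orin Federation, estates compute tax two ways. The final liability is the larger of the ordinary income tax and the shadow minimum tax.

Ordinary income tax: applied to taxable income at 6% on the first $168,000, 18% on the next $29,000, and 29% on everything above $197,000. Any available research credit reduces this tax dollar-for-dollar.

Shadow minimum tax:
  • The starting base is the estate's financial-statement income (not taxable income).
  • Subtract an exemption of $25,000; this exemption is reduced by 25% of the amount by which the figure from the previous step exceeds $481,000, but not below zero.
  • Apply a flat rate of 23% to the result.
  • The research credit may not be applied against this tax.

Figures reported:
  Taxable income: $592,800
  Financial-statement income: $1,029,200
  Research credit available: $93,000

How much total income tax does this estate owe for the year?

Shadow minimum tax:
  Base (financial-statement income): $1,029,200
  Exemption: 25% × ($1,029,200 − $481,000) = $137,050 ≥ $25,000, so the exemption is fully phased out
  Base: $1,029,200 − $0 = $1,029,200
  $1,029,200 × 23% = $236,716

Ordinary income tax:
  $168,000 × 6% = $10,080
  $29,000 × 18% = $5,220
  $395,800 × 29% = $114,782
  → $130,082
  Less research credit $93,000 → $37,082

$236,716 > $37,082, so the shadow minimum tax is the binding amount.

$236,716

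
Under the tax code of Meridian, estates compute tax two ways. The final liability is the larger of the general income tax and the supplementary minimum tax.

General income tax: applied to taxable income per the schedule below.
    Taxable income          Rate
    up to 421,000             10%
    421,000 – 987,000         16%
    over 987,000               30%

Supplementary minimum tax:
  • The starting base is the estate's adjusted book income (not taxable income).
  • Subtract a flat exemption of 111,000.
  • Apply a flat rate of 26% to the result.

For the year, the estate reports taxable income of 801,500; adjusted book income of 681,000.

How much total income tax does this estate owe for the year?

Supplementary minimum tax:
  Base (adjusted book income): 681,000
  Less exemption 111,000 → base 570,000
  570,000 × 26% = 148,200

General income tax:
  421,000 × 10% = 42,100
  380,500 × 16% = 60,880
  → 102,980

148,200 > 102,980, so the supplementary minimum tax is the binding amount.

148,200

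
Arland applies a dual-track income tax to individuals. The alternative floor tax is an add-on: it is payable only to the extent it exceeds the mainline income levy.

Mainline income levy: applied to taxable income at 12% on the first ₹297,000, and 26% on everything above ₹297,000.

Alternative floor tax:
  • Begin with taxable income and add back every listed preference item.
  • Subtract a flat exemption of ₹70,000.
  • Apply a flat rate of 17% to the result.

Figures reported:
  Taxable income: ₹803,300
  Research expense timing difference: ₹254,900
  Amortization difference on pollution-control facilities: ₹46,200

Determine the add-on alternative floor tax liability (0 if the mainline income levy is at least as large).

₹8,570

Mainline income levy:
  ₹297,000 × 12% = ₹35,640
  ₹506,300 × 26% = ₹131,638
  → ₹167,278

Alternative floor tax:
  Adjusted income: ₹803,300 + ₹254,900 + ₹46,200 = ₹1,104,400
  Less exemption ₹70,000 → base ₹1,034,400
  ₹1,034,400 × 17% = ₹175,848

Excess of alternative floor tax over mainline income levy: ₹175,848 − ₹167,278 = ₹8,570.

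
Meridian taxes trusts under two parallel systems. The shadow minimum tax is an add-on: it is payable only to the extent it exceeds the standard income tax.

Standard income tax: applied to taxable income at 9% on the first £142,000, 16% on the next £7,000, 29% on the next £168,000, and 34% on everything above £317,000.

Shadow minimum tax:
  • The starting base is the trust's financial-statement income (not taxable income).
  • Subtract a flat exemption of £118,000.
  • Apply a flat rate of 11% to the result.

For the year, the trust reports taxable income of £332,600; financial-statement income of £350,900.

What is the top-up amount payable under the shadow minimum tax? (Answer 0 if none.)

Shadow minimum tax:
  Base (financial-statement income): £350,900
  Less exemption £118,000 → base £232,900
  £232,900 × 11% = £25,619

Standard income tax:
  £142,000 × 9% = £12,780
  £7,000 × 16% = £1,120
  £168,000 × 29% = £48,720
  £15,600 × 34% = £5,304
  → £67,924

£25,619 ≤ £67,924, so no add-on is due.

£0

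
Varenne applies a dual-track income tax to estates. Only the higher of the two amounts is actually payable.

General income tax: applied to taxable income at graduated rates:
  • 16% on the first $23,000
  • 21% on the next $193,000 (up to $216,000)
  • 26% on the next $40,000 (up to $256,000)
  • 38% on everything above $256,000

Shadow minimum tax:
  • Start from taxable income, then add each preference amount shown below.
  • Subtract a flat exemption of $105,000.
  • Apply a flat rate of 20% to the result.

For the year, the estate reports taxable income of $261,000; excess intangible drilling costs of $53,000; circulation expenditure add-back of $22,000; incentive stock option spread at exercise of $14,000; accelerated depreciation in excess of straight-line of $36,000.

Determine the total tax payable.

$56,510

General income tax:
  $23,000 × 16% = $3,680
  $193,000 × 21% = $40,530
  $40,000 × 26% = $10,400
  $5,000 × 38% = $1,900
  → $56,510

Shadow minimum tax:
  Adjusted income: $261,000 + $53,000 + $22,000 + $14,000 + $36,000 = $386,000
  Less exemption $105,000 → base $281,000
  $281,000 × 20% = $56,200

$56,510 > $56,200, so the general income tax governs.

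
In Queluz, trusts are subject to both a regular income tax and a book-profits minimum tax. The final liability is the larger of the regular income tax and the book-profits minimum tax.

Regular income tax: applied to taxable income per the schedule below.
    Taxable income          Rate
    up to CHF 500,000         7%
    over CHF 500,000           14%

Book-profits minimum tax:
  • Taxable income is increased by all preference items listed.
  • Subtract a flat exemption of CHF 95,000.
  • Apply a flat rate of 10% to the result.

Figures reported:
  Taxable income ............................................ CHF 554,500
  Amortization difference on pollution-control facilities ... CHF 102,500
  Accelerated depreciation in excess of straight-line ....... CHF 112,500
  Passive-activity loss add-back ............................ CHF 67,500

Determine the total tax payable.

CHF 74,200

Regular income tax:
  CHF 500,000 × 7% = CHF 35,000
  CHF 54,500 × 14% = CHF 7,630
  → CHF 42,630

Book-profits minimum tax:
  Adjusted income: CHF 554,500 + CHF 102,500 + CHF 112,500 + CHF 67,500 = CHF 837,000
  Less exemption CHF 95,000 → base CHF 742,000
  CHF 742,000 × 10% = CHF 74,200

CHF 74,200 > CHF 42,630, so the book-profits minimum tax is the binding amount.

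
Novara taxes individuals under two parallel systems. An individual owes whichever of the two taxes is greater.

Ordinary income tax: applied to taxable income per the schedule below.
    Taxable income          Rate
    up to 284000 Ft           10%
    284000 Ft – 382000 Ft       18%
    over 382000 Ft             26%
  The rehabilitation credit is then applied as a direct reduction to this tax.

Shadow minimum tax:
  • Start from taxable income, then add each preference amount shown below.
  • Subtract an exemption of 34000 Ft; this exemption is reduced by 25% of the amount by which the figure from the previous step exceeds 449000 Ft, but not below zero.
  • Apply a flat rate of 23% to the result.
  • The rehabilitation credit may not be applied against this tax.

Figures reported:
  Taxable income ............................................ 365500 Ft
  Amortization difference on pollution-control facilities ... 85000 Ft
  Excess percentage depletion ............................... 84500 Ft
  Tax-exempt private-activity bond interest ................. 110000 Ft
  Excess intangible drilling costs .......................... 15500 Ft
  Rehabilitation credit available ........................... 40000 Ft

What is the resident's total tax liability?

151915 Ft

Shadow minimum tax:
  Adjusted income: 365500 Ft + 85000 Ft + 84500 Ft + 110000 Ft + 15500 Ft = 660500 Ft
  Exemption: 25% × (660500 Ft − 449000 Ft) = 52875 Ft ≥ 34000 Ft, so the exemption is fully phased out
  Base: 660500 Ft − 0 Ft = 660500 Ft
  660500 Ft × 23% = 151915 Ft

Ordinary income tax:
  284000 Ft × 10% = 28400 Ft
  81500 Ft × 18% = 14670 Ft
  → 43070 Ft
  Less rehabilitation credit 40000 Ft → 3070 Ft

151915 Ft > 3070 Ft, so the shadow minimum tax is the binding amount.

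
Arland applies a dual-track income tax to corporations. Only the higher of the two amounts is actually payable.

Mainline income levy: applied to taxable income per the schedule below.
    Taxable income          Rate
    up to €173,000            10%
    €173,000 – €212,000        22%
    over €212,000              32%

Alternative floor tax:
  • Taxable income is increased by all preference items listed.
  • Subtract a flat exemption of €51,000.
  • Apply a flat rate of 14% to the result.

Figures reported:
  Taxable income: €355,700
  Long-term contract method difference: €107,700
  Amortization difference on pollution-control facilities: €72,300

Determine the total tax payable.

€71,864

Mainline income levy:
  €173,000 × 10% = €17,300
  €39,000 × 22% = €8,580
  €143,700 × 32% = €45,984
  → €71,864

Alternative floor tax:
  Adjusted income: €355,700 + €107,700 + €72,300 = €535,700
  Less exemption €51,000 → base €484,700
  €484,700 × 14% = €67,858

€71,864 > €67,858, so the mainline income levy governs.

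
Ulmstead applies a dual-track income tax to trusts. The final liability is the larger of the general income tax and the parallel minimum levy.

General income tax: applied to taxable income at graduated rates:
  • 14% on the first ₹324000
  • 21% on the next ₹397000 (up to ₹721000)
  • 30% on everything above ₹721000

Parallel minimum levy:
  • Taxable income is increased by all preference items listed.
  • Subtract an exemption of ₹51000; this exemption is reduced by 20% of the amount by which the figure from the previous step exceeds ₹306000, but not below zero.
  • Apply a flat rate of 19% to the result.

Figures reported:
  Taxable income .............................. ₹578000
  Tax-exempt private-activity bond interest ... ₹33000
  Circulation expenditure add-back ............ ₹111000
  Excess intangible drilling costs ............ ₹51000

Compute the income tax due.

General income tax:
  ₹324000 × 14% = ₹45360
  ₹254000 × 21% = ₹53340
  → ₹98700

Parallel minimum levy:
  Adjusted income: ₹578000 + ₹33000 + ₹111000 + ₹51000 = ₹773000
  Exemption: 20% × (₹773000 − ₹306000) = ₹93400 ≥ ₹51000, so the exemption is fully phased out
  Base: ₹773000 − ₹0 = ₹773000
  ₹773000 × 19% = ₹146870

₹146870 > ₹98700, so the parallel minimum levy is the binding amount.

₹146870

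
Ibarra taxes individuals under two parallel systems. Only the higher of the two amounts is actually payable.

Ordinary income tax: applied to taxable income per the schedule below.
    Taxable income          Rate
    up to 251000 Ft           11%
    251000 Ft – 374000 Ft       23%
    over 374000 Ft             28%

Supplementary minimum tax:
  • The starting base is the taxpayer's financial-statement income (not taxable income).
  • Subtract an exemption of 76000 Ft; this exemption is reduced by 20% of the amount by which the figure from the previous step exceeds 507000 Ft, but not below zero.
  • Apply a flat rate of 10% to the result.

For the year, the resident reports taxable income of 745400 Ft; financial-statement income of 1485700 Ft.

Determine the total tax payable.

Supplementary minimum tax:
  Base (financial-statement income): 1485700 Ft
  Exemption: 20% × (1485700 Ft − 507000 Ft) = 195740 Ft ≥ 76000 Ft, so the exemption is fully phased out
  Base: 1485700 Ft − 0 Ft = 1485700 Ft
  1485700 Ft × 10% = 148570 Ft

Ordinary income tax:
  251000 Ft × 11% = 27610 Ft
  123000 Ft × 23% = 28290 Ft
  371400 Ft × 28% = 103992 Ft
  → 159892 Ft

159892 Ft > 148570 Ft, so the ordinary income tax governs.

159892 Ft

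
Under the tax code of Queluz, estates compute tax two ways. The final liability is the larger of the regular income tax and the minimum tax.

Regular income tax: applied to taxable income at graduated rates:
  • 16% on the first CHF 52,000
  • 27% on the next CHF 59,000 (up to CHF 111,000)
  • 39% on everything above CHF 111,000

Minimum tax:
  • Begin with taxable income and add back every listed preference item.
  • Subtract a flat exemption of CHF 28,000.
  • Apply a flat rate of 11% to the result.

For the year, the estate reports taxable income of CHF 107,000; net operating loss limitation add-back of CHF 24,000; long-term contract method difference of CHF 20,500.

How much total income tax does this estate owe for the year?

Minimum tax:
  Adjusted income: CHF 107,000 + CHF 24,000 + CHF 20,500 = CHF 151,500
  Less exemption CHF 28,000 → base CHF 123,500
  CHF 123,500 × 11% = CHF 13,585

Regular income tax:
  CHF 52,000 × 16% = CHF 8,320
  CHF 55,000 × 27% = CHF 14,850
  → CHF 23,170

CHF 23,170 > CHF 13,585, so the regular income tax governs.

CHF 23,170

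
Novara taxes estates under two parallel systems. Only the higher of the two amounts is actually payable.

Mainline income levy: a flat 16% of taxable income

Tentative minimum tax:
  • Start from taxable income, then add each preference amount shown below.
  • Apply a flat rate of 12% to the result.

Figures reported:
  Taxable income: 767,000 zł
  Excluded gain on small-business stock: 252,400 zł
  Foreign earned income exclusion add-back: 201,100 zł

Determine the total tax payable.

146,460 zł

Mainline income levy:
  767,000 zł × 16% = 122,720 zł

Tentative minimum tax:
  Adjusted income: 767,000 zł + 252,400 zł + 201,100 zł = 1,220,500 zł
  1,220,500 zł × 12% = 146,460 zł

146,460 zł > 122,720 zł, so the tentative minimum tax is the binding amount.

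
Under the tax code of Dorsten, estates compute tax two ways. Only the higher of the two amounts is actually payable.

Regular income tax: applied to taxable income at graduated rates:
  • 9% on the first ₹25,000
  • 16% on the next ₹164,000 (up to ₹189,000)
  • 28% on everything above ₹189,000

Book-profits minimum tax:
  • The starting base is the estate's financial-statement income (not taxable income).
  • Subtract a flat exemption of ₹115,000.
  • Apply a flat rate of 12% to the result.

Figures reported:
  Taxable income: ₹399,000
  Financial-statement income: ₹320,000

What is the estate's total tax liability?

Regular income tax:
  ₹25,000 × 9% = ₹2,250
  ₹164,000 × 16% = ₹26,240
  ₹210,000 × 28% = ₹58,800
  → ₹87,290

Book-profits minimum tax:
  Base (financial-statement income): ₹320,000
  Less exemption ₹115,000 → base ₹205,000
  ₹205,000 × 12% = ₹24,600

₹87,290 > ₹24,600, so the regular income tax governs.

₹87,290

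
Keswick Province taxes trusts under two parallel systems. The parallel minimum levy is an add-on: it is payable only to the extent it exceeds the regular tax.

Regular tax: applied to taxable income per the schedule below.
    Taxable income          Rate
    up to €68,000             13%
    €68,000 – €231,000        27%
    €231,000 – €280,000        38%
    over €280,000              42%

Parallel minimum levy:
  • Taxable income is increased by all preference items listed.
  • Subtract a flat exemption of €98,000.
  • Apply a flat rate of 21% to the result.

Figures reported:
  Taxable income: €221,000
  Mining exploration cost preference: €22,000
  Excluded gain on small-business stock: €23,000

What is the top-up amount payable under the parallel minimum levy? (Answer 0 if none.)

Regular tax:
  €68,000 × 13% = €8,840
  €153,000 × 27% = €41,310
  → €50,150

Parallel minimum levy:
  Adjusted income: €221,000 + €22,000 + €23,000 = €266,000
  Less exemption €98,000 → base €168,000
  €168,000 × 21% = €35,280

€35,280 ≤ €50,150, so no add-on is due.

€0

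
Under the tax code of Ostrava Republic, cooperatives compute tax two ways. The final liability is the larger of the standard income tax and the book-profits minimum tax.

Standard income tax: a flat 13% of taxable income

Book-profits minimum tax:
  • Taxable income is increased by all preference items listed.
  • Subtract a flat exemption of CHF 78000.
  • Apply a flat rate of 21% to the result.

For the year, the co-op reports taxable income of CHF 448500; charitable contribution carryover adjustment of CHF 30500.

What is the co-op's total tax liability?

CHF 84210

Book-profits minimum tax:
  Adjusted income: CHF 448500 + CHF 30500 = CHF 479000
  Less exemption CHF 78000 → base CHF 401000
  CHF 401000 × 21% = CHF 84210

Standard income tax:
  CHF 448500 × 13% = CHF 58305

CHF 84210 > CHF 58305, so the book-profits minimum tax is the binding amount.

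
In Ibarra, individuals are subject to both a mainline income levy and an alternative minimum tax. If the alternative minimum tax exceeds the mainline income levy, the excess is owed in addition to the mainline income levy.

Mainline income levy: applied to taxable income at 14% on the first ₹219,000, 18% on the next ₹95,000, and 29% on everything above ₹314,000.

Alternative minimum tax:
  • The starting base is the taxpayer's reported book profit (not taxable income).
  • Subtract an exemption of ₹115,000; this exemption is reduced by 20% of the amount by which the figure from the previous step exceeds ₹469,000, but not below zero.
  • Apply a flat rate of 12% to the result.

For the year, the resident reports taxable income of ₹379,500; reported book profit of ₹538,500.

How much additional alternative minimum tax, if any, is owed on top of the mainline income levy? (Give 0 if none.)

₹0

Mainline income levy:
  ₹219,000 × 14% = ₹30,660
  ₹95,000 × 18% = ₹17,100
  ₹65,500 × 29% = ₹18,995
  → ₹66,755

Alternative minimum tax:
  Base (reported book profit): ₹538,500
  Exemption: ₹115,000 − 20% × (₹538,500 − ₹469,000) = ₹115,000 − ₹13,900 = ₹101,100
  Base: ₹538,500 − ₹101,100 = ₹437,400
  ₹437,400 × 12% = ₹52,488

₹52,488 ≤ ₹66,755, so no add-on is due.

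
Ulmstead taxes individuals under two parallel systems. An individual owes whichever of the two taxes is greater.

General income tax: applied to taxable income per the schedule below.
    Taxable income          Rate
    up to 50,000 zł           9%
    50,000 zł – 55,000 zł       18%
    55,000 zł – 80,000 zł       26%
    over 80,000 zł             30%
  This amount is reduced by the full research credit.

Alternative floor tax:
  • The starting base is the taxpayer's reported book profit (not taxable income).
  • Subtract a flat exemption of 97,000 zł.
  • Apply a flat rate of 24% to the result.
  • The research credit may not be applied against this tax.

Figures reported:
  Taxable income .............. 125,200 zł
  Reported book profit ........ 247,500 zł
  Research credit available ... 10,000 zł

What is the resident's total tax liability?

General income tax:
  50,000 zł × 9% = 4,500 zł
  5,000 zł × 18% = 900 zł
  25,000 zł × 26% = 6,500 zł
  45,200 zł × 30% = 13,560 zł
  → 25,460 zł
  Less research credit 10,000 zł → 15,460 zł

Alternative floor tax:
  Base (reported book profit): 247,500 zł
  Less exemption 97,000 zł → base 150,500 zł
  150,500 zł × 24% = 36,120 zł

36,120 zł > 15,460 zł, so the alternative floor tax is the binding amount.

36,120 zł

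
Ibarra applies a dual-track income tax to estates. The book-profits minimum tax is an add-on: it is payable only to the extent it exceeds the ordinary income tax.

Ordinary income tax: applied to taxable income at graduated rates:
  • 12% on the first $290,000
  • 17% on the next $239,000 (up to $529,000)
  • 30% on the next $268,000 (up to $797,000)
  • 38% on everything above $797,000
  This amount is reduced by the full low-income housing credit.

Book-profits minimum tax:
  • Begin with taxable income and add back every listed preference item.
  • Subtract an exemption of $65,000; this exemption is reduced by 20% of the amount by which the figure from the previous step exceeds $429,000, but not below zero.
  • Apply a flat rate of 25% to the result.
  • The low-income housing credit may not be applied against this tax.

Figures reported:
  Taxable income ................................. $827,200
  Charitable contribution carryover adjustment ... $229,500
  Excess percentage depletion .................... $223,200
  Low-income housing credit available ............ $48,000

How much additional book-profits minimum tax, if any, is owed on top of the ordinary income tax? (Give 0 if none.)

Book-profits minimum tax:
  Adjusted income: $827,200 + $229,500 + $223,200 = $1,279,900
  Exemption: 20% × ($1,279,900 − $429,000) = $170,180 ≥ $65,000, so the exemption is fully phased out
  Base: $1,279,900 − $0 = $1,279,900
  $1,279,900 × 25% = $319,975

Ordinary income tax:
  $290,000 × 12% = $34,800
  $239,000 × 17% = $40,630
  $268,000 × 30% = $80,400
  $30,200 × 38% = $11,476
  → $167,306
  Less low-income housing credit $48,000 → $119,306

Excess of book-profits minimum tax over ordinary income tax: $319,975 − $119,306 = $200,669.

$200,669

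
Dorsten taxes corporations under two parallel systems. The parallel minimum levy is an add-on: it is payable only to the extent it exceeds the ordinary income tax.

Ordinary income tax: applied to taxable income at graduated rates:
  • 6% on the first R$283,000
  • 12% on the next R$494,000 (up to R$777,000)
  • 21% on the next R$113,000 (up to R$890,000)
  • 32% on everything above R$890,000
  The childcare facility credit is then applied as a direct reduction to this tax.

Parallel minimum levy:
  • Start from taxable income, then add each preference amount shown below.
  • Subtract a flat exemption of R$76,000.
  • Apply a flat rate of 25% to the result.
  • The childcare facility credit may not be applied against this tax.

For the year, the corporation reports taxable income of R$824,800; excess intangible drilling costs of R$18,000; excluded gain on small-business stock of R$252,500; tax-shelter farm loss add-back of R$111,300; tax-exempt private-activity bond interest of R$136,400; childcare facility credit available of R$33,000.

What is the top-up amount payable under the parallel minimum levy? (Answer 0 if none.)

R$263,452

Parallel minimum levy:
  Adjusted income: R$824,800 + R$18,000 + R$252,500 + R$111,300 + R$136,400 = R$1,343,000
  Less exemption R$76,000 → base R$1,267,000
  R$1,267,000 × 25% = R$316,750

Ordinary income tax:
  R$283,000 × 6% = R$16,980
  R$494,000 × 12% = R$59,280
  R$47,800 × 21% = R$10,038
  → R$86,298
  Less childcare facility credit R$33,000 → R$53,298

Excess of parallel minimum levy over ordinary income tax: R$316,750 − R$53,298 = R$263,452.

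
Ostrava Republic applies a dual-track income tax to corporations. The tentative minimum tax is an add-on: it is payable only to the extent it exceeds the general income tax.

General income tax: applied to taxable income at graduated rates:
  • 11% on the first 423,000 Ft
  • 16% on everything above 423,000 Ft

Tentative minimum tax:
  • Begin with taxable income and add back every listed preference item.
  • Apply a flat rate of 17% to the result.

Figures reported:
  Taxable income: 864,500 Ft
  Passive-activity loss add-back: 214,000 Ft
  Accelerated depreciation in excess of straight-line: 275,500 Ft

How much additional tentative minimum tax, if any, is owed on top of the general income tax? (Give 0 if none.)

Tentative minimum tax:
  Adjusted income: 864,500 Ft + 214,000 Ft + 275,500 Ft = 1,354,000 Ft
  1,354,000 Ft × 17% = 230,180 Ft

General income tax:
  423,000 Ft × 11% = 46,530 Ft
  441,500 Ft × 16% = 70,640 Ft
  → 117,170 Ft

Excess of tentative minimum tax over general income tax: 230,180 Ft − 117,170 Ft = 113,010 Ft.

113,010 Ft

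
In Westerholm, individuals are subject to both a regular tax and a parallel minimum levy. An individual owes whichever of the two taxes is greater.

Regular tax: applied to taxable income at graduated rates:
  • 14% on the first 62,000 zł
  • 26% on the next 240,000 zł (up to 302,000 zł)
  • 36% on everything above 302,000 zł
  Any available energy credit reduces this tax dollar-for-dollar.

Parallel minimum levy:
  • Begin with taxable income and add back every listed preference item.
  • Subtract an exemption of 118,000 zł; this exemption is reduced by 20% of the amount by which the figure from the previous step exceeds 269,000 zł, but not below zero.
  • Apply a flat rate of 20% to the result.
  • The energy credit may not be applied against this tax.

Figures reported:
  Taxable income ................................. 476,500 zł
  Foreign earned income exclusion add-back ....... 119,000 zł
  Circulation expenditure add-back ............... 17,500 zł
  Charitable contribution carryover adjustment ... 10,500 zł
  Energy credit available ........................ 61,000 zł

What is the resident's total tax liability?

Parallel minimum levy:
  Adjusted income: 476,500 zł + 119,000 zł + 17,500 zł + 10,500 zł = 623,500 zł
  Exemption: 118,000 zł − 20% × (623,500 zł − 269,000 zł) = 118,000 zł − 70,900 zł = 47,100 zł
  Base: 623,500 zł − 47,100 zł = 576,400 zł
  576,400 zł × 20% = 115,280 zł

Regular tax:
  62,000 zł × 14% = 8,680 zł
  240,000 zł × 26% = 62,400 zł
  174,500 zł × 36% = 62,820 zł
  → 133,900 zł
  Less energy credit 61,000 zł → 72,900 zł

115,280 zł > 72,900 zł, so the parallel minimum levy is the binding amount.

115,280 zł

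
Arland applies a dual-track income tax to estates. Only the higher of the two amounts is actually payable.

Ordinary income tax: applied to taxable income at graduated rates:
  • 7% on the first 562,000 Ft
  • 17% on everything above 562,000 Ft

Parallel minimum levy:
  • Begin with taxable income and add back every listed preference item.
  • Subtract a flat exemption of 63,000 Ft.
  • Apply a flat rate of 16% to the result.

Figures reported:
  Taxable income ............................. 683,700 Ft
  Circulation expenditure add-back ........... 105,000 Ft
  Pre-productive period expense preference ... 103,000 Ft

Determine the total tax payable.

132,592 Ft

Parallel minimum levy:
  Adjusted income: 683,700 Ft + 105,000 Ft + 103,000 Ft = 891,700 Ft
  Less exemption 63,000 Ft → base 828,700 Ft
  828,700 Ft × 16% = 132,592 Ft

Ordinary income tax:
  562,000 Ft × 7% = 39,340 Ft
  121,700 Ft × 17% = 20,689 Ft
  → 60,029 Ft

132,592 Ft > 60,029 Ft, so the parallel minimum levy is the binding amount.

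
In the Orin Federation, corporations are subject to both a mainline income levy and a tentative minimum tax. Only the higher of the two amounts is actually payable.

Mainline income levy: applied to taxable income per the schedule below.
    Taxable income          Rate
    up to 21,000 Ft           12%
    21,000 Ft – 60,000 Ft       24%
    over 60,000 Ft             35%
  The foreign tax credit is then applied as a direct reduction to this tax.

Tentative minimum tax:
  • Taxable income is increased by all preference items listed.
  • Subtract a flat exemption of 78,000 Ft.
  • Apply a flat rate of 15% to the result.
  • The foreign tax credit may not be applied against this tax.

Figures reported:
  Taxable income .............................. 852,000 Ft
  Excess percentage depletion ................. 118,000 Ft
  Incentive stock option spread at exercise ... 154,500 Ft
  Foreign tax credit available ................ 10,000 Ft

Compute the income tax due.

Tentative minimum tax:
  Adjusted income: 852,000 Ft + 118,000 Ft + 154,500 Ft = 1,124,500 Ft
  Less exemption 78,000 Ft → base 1,046,500 Ft
  1,046,500 Ft × 15% = 156,975 Ft

Mainline income levy:
  21,000 Ft × 12% = 2,520 Ft
  39,000 Ft × 24% = 9,360 Ft
  792,000 Ft × 35% = 277,200 Ft
  → 289,080 Ft
  Less foreign tax credit 10,000 Ft → 279,080 Ft

279,080 Ft > 156,975 Ft, so the mainline income levy governs.

279,080 Ft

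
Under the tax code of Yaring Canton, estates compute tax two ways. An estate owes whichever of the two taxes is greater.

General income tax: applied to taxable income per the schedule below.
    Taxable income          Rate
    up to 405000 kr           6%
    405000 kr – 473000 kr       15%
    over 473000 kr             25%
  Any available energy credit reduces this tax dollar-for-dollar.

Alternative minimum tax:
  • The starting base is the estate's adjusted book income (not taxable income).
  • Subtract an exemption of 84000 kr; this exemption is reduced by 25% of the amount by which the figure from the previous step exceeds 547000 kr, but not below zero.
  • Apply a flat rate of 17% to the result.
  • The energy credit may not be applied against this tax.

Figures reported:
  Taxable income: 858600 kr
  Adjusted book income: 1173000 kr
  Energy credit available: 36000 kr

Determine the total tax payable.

199410 kr

Alternative minimum tax:
  Base (adjusted book income): 1173000 kr
  Exemption: 25% × (1173000 kr − 547000 kr) = 156500 kr ≥ 84000 kr, so the exemption is fully phased out
  Base: 1173000 kr − 0 kr = 1173000 kr
  1173000 kr × 17% = 199410 kr

General income tax:
  405000 kr × 6% = 24300 kr
  68000 kr × 15% = 10200 kr
  385600 kr × 25% = 96400 kr
  → 130900 kr
  Less energy credit 36000 kr → 94900 kr

199410 kr > 94900 kr, so the alternative minimum tax is the binding amount.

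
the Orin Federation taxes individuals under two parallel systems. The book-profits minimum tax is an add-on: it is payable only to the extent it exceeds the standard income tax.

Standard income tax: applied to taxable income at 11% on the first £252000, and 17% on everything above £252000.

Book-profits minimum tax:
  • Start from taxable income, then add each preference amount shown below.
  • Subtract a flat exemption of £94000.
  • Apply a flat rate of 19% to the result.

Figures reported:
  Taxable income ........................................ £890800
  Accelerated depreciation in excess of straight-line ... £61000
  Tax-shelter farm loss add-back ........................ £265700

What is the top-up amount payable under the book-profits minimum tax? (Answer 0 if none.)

£77149

Standard income tax:
  £252000 × 11% = £27720
  £638800 × 17% = £108596
  → £136316

Book-profits minimum tax:
  Adjusted income: £890800 + £61000 + £265700 = £1217500
  Less exemption £94000 → base £1123500
  £1123500 × 19% = £213465

Excess of book-profits minimum tax over standard income tax: £213465 − £136316 = £77149.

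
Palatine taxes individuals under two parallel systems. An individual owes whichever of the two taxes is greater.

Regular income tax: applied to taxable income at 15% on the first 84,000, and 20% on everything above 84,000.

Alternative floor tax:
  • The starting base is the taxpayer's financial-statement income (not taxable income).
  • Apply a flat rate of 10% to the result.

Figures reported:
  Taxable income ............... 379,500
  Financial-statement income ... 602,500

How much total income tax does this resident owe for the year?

71,700

Regular income tax:
  84,000 × 15% = 12,600
  295,500 × 20% = 59,100
  → 71,700

Alternative floor tax:
  Base (financial-statement income): 602,500
  602,500 × 10% = 60,250

71,700 > 60,250, so the regular income tax governs.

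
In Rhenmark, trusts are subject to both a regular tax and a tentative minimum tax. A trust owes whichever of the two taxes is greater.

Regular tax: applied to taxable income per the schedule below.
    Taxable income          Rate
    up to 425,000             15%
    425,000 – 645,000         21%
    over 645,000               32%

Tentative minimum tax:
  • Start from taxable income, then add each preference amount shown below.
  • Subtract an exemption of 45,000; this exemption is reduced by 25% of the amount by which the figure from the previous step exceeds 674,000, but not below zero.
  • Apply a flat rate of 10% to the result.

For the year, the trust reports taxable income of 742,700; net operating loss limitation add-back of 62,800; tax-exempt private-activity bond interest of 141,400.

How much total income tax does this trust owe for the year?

141,214

Tentative minimum tax:
  Adjusted income: 742,700 + 62,800 + 141,400 = 946,900
  Exemption: 25% × (946,900 − 674,000) = 68,225 ≥ 45,000, so the exemption is fully phased out
  Base: 946,900 − 0 = 946,900
  946,900 × 10% = 94,690

Regular tax:
  425,000 × 15% = 63,750
  220,000 × 21% = 46,200
  97,700 × 32% = 31,264
  → 141,214

141,214 > 94,690, so the regular tax governs.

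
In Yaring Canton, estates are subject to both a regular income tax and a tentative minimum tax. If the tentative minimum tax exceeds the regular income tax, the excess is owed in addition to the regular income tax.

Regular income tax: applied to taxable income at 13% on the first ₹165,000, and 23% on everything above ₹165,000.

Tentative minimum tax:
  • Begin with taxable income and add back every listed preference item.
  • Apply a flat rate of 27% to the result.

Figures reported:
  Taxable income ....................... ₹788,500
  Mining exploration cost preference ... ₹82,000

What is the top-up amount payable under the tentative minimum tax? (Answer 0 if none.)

Tentative minimum tax:
  Adjusted income: ₹788,500 + ₹82,000 = ₹870,500
  ₹870,500 × 27% = ₹235,035

Regular income tax:
  ₹165,000 × 13% = ₹21,450
  ₹623,500 × 23% = ₹143,405
  → ₹164,855

Excess of tentative minimum tax over regular income tax: ₹235,035 − ₹164,855 = ₹70,180.

₹70,180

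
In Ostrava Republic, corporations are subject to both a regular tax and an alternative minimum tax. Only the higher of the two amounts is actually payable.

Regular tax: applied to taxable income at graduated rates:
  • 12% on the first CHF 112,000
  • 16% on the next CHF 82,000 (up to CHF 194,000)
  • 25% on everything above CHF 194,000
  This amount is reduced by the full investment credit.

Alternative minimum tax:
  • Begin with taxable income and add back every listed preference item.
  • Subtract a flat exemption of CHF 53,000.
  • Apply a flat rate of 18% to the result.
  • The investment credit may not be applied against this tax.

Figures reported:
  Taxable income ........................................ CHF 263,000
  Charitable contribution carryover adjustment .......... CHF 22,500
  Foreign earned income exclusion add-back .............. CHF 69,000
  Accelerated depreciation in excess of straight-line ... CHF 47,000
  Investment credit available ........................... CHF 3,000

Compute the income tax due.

CHF 62,730

Alternative minimum tax:
  Adjusted income: CHF 263,000 + CHF 22,500 + CHF 69,000 + CHF 47,000 = CHF 401,500
  Less exemption CHF 53,000 → base CHF 348,500
  CHF 348,500 × 18% = CHF 62,730

Regular tax:
  CHF 112,000 × 12% = CHF 13,440
  CHF 82,000 × 16% = CHF 13,120
  CHF 69,000 × 25% = CHF 17,250
  → CHF 43,810
  Less investment credit CHF 3,000 → CHF 40,810

CHF 62,730 > CHF 40,810, so the alternative minimum tax is the binding amount.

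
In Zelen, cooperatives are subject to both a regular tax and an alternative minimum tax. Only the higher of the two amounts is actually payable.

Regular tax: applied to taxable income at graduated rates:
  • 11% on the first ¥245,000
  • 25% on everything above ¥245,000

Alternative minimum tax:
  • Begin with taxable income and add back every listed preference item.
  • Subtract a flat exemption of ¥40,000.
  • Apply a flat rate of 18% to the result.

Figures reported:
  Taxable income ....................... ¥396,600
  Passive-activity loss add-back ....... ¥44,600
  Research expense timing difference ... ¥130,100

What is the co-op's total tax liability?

Regular tax:
  ¥245,000 × 11% = ¥26,950
  ¥151,600 × 25% = ¥37,900
  → ¥64,850

Alternative minimum tax:
  Adjusted income: ¥396,600 + ¥44,600 + ¥130,100 = ¥571,300
  Less exemption ¥40,000 → base ¥531,300
  ¥531,300 × 18% = ¥95,634

¥95,634 > ¥64,850, so the alternative minimum tax is the binding amount.

¥95,634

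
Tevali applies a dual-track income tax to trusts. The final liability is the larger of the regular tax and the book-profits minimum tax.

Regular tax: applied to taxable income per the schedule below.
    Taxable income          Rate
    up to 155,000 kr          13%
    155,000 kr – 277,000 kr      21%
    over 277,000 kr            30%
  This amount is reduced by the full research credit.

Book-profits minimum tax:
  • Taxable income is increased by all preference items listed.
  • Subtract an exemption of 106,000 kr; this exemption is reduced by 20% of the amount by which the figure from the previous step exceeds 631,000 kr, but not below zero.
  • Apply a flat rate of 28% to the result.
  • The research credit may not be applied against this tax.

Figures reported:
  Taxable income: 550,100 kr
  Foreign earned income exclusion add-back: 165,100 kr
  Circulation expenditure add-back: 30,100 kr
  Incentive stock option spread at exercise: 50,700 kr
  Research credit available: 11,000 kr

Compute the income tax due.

Regular tax:
  155,000 kr × 13% = 20,150 kr
  122,000 kr × 21% = 25,620 kr
  273,100 kr × 30% = 81,930 kr
  → 127,700 kr
  Less research credit 11,000 kr → 116,700 kr

Book-profits minimum tax:
  Adjusted income: 550,100 kr + 165,100 kr + 30,100 kr + 50,700 kr = 796,000 kr
  Exemption: 106,000 kr − 20% × (796,000 kr − 631,000 kr) = 106,000 kr − 33,000 kr = 73,000 kr
  Base: 796,000 kr − 73,000 kr = 723,000 kr
  723,000 kr × 28% = 202,440 kr

202,440 kr > 116,700 kr, so the book-profits minimum tax is the binding amount.

202,440 kr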